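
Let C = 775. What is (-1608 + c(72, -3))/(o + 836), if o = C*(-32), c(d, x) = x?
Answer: 537/7988 ≈ 0.067226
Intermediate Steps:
o = -24800 (o = 775*(-32) = -24800)
(-1608 + c(72, -3))/(o + 836) = (-1608 - 3)/(-24800 + 836) = -1611/(-23964) = -1611*(-1/23964) = 537/7988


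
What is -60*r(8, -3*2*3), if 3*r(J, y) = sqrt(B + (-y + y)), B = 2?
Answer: -20*sqrt(2) ≈ -28.284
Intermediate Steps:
r(J, y) = sqrt(2)/3 (r(J, y) = sqrt(2 + (-y + y))/3 = sqrt(2 + 0)/3 = sqrt(2)/3)
-60*r(8, -3*2*3) = -20*sqrt(2)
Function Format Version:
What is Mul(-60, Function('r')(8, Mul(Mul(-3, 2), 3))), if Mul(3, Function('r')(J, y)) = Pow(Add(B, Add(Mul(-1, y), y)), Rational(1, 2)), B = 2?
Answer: Mul(-20, Pow(2, Rational(1, 2))) ≈ -28.284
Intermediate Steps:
Function('r')(J, y) = Mul(Rational(1, 3), Pow(2, Rational(1, 2))) (Function('r')(J, y) = Mul(Rational(1, 3), Pow(Add(2, Add(Mul(-1, y), y)), Rational(1, 2))) = Mul(Rational(1, 3), Pow(Add(2, 0), Rational(1, 2))) = Mul(Rational(1, 3), Pow(2, Rational(1, 2))))
Mul(-60, Function('r')(8, Mul(Mul(-3, 2), 3))) = Mul(-60, Mul(Rational(1, 3), Pow(2, Rational(1, 2)))) = Mul(-20, Pow(2, Rational(1, 2)))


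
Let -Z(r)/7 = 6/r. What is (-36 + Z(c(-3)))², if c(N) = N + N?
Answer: 841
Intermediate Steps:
c(N) = 2*N
Z(r) = -42/r
(-36 + Z(c(-3)))² = (-36 - 42/(2*(-3)))² = (-36 - 42/(-6))² = (-36 - 42*(-⅙))² = (-36 + 7)² = (-29)² = 841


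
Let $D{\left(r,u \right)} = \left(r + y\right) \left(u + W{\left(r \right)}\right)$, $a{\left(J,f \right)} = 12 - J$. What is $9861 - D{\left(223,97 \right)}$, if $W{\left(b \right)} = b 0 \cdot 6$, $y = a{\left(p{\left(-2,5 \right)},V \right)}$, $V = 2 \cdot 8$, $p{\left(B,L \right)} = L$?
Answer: $-12449$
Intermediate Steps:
$V = 16$
$y = 7$ ($y = 12 - 5 = 7$)
$W{\left(b \right)} = 0$ ($W{\left(b \right)} = 0 \cdot 6 = 0$)
$D{\left(r,u \right)} = u \left(7 + r\right)$ ($D{\left(r,u \right)} = \left(r + 7\right) \left(u + 0\right) = \left(7 + r\right) u = u \left(7 + r\right)$)
$9861 - D{\left(223,97 \right)} = 9861 - 97 \left(7 + 223\right) = 9861 - 97 \cdot 230 = 9861 - 22310 = -12449$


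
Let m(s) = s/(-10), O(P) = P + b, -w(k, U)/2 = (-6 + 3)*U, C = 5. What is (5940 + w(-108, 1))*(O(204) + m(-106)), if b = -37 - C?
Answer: 5131398/5 ≈ 1.0263e+6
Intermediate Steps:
b = -42 (b = -37 - 1*5 = -37 - 5 = -42)
w(k, U) = 6*U (w(k, U) = -2*(-6 + 3)*U = -(-6)*U = 6*U)
O(P) = -42 + P (O(P) = P - 42 = -42 + P)
m(s) = -s/10 (m(s) = s*(-⅒) = -s/10)
(5940 + w(-108, 1))*(O(204) + m(-106)) = (5940 + 6*1)*((-42 + 204) - ⅒*(-106)) = (5940 + 6)*(162 + 53/5) = 5946*(863/5) = 5131398/5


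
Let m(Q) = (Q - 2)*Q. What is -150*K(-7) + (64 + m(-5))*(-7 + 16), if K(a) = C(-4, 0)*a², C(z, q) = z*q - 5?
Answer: 37641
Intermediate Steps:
m(Q) = Q*(-2 + Q) (m(Q) = (-2 + Q)*Q = Q*(-2 + Q))
C(z, q) = -5 + q*z (C(z, q) = q*z - 5 = -5 + q*z)
K(a) = -5*a² (K(a) = (-5 + 0*(-4))*a² = (-5 + 0)*a² = -5*a²)
-150*K(-7) + (64 + m(-5))*(-7 + 16) = -(-750)*(-7)² + (64 - 5*(-2 - 5))*(-7 + 16) = -(-750)*49 + (64 - 5*(-7))*9 = -150*(-245) + (64 + 35)*9 = 36750 + 99*9 = 36750 + 891 = 37641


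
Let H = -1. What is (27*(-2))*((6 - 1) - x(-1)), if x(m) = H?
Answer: -324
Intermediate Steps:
x(m) = -1
(27*(-2))*((6 - 1) - x(-1)) = (27*(-2))*((6 - 1) - 1*(-1)) = -54*(5 + 1) = -54*6 = -324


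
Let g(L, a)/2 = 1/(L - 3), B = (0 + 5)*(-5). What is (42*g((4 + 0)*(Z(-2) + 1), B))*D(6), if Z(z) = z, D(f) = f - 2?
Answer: -48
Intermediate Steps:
D(f) = -2 + f
B = -25 (B = 5*(-5) = -25)
g(L, a) = 2/(-3 + L) (g(L, a) = 2/(L - 3) = 2/(-3 + L))
(42*g((4 + 0)*(Z(-2) + 1), B))*D(6) = (42*(2/(-3 + (4 + 0)*(-2 + 1))))*(-2 + 6) = (42*(2/(-3 + 4*(-1))))*4 = (42*(2/(-3 - 4)))*4 = (42*(2/(-7)))*4 = (42*(2*(-⅐)))*4 = (42*(-2/7))*4 = -12*4 = -48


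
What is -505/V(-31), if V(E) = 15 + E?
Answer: 505/16 ≈ 31.563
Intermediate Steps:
-505/V(-31) = -505/(15 - 31) = -505/(-16) = -505*(-1/16) = 505/16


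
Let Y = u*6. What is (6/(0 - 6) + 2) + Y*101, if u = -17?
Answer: -10301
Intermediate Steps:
Y = -102 (Y = -17*6 = -102)
(6/(0 - 6) + 2) + Y*101 = (6/(0 - 6) + 2) - 102*101 = (6/(-6) + 2) - 10302 = (-⅙*6 + 2) - 10302 = (-1 + 2) - 10302 = 1 - 10302 = -10301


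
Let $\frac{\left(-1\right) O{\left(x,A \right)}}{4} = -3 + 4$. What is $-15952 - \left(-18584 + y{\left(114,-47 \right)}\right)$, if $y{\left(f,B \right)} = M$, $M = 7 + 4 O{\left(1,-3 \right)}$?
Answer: $2641$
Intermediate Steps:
$O{\left(x,A \right)} = -4$ ($O{\left(x,A \right)} = - 4 \left(-3 + 4\right) = \left(-4\right) 1 = -4$)
$M = -9$ ($M = 7 + 4 \left(-4\right) = 7 - 16 = -9$)
$y{\left(f,B \right)} = -9$
$-15952 - \left(-18584 + y{\left(114,-47 \right)}\right) = -15952 + \left(18584 - -9\right) = -15952 + \left(18584 + 9\right) = -15952 + 18593 = 2641$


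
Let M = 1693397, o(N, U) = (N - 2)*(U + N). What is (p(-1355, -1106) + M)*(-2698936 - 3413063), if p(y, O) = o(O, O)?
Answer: -25329914671707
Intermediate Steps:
o(N, U) = (-2 + N)*(N + U)
p(y, O) = -4*O + 2*O² (p(y, O) = O² - 2*O - 2*O + O*O = O² - 2*O - 2*O + O² = -4*O + 2*O²)
(p(-1355, -1106) + M)*(-2698936 - 3413063) = (2*(-1106)*(-2 - 1106) + 1693397)*(-2698936 - 3413063) = (2*(-1106)*(-1108) + 1693397)*(-6111999) = (2450896 + 1693397)*(-6111999) = 4144293*(-6111999) = -25329914671707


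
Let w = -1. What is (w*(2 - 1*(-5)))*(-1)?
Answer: 7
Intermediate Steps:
(w*(2 - 1*(-5)))*(-1) = -(2 - 1*(-5))*(-1) = -(2 + 5)*(-1) = -1*7*(-1) = -7*(-1) = 7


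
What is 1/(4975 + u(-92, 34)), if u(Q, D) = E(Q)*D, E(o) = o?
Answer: 1/1847 ≈ 0.00054142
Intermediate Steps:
u(Q, D) = D*Q (u(Q, D) = Q*D = D*Q)
1/(4975 + u(-92, 34)) = 1/(4975 + 34*(-92)) = 1/(4975 - 3128) = 1/1847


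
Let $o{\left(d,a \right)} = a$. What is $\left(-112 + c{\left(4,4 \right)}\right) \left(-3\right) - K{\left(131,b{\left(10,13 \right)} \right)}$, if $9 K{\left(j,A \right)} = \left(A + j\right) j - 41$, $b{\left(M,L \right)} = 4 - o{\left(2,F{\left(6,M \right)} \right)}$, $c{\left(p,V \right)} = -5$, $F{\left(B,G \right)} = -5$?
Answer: $- \frac{15140}{9} \approx -1682.2$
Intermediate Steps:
$b{\left(M,L \right)} = 9$ ($b{\left(M,L \right)} = 4 - -5 = 4 + 5 = 9$)
$K{\left(j,A \right)} = - \frac{41}{9} + \frac{j \left(A + j\right)}{9}$ ($K{\left(j,A \right)} = \frac{\left(A + j\right) j - 41}{9} = \frac{j \left(A + j\right) - 41}{9} = \frac{-41 + j \left(A + j\right)}{9} = - \frac{41}{9} + \frac{j \left(A + j\right)}{9}$)
$\left(-112 + c{\left(4,4 \right)}\right) \left(-3\right) - K{\left(131,b{\left(10,13 \right)} \right)} = \left(-112 - 5\right) \left(-3\right) - \left(- \frac{41}{9} + \frac{131^{2}}{9} + \frac{1}{9} \cdot 9 \cdot 131\right) = \left(-117\right) \left(-3\right) - \left(- \frac{41}{9} + \frac{1}{9} \cdot 17161 + 131\right) = 351 - \left(- \frac{41}{9} + \frac{17161}{9} + 131\right) = 351 - \frac{18299}{9} = - \frac{15140}{9}$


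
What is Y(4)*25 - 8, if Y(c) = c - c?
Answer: -8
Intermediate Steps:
Y(c) = 0
Y(4)*25 - 8 = 0*25 - 8 = 0 - 8 = -8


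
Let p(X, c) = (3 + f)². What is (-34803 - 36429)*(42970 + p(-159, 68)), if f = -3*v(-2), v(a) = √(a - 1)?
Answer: -3059556864 + 1282176*I*√3 ≈ -3.0596e+9 + 2.2208e+6*I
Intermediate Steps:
v(a) = √(-1 + a)
f = -3*I*√3 (f = -3*√(-1 - 2) = -3*I*√3 ≈ -5.1962*I)
p(X, c) = (3 - 3*I*√3)²
(-34803 - 36429)*(42970 + p(-159, 68)) = (-34803 - 36429)*(42970 + 9*(1 - I*√3)²) = -71232*(42970 + 9*(1 - I*√3)²) = -3060839040 - 641088*(1 - I*√3)²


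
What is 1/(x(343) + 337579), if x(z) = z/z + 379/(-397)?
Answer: 397/134018881 ≈ 2.9623e-6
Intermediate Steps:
x(z) = 18/397 (x(z) = 1 + 379*(-1/397) = 1 - 379/397 = 18/397)
1/(x(343) + 337579) = 1/(18/397 + 337579) = 1/(134018881/397) = 397/134018881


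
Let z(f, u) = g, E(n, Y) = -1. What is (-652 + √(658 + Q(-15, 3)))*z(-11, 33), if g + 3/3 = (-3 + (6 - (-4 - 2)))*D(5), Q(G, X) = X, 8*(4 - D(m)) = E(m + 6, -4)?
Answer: -47107/2 + 289*√661/8 ≈ -22625.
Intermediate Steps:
D(m) = 33/8 (D(m) = 4 - ⅛*(-1) = 4 + ⅛ = 33/8)
g = 289/8 (g = -1 + (-3 + (6 - (-4 - 2)))*(33/8) = -1 + (-3 + (6 - 1*(-6)))*(33/8) = -1 + (-3 + (6 + 6))*(33/8) = -1 + (-3 + 12)*(33/8) = -1 + 9*(33/8) = -1 + 297/8 = 289/8 ≈ 36.125)
z(f, u) = 289/8
(-652 + √(658 + Q(-15, 3)))*z(-11, 33) = (-652 + √(658 + 3))*(289/8) = (-652 + √661)*(289/8) = -47107/2 + 289*√661/8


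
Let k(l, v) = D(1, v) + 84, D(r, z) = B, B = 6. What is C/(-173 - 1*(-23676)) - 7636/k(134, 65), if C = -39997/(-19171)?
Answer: -1720297417769/20275920585 ≈ -84.844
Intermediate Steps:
D(r, z) = 6
C = 39997/19171 (C = -39997*(-1/19171) = 39997/19171 ≈ 2.0863)
k(l, v) = 90 (k(l, v) = 6 + 84 = 90)
C/(-173 - 1*(-23676)) - 7636/k(134, 65) = 39997/(19171*(-173 - 1*(-23676))) - 7636/90 = 39997/(19171*(-173 + 23676)) - 7636*1/90 = (39997/19171)/23503 - 3818/45 = (39997/19171)*(1/23503) - 3818/45 = 39997/450576013 - 3818/45 = -1720297417769/20275920585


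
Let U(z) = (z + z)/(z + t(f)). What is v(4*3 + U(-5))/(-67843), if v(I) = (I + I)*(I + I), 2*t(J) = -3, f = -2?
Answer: -123904/11465467 ≈ -0.010807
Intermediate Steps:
t(J) = -3/2 (t(J) = (½)*(-3) = -3/2)
U(z) = 2*z/(-3/2 + z) (U(z) = (z + z)/(z - 3/2) = (2*z)/(-3/2 + z) = 2*z/(-3/2 + z))
v(I) = 4*I² (v(I) = (2*I)*(2*I) = 4*I²)
v(4*3 + U(-5))/(-67843) = (4*(4*3 + 4*(-5)/(-3 + 2*(-5)))²)/(-67843) = (4*(12 + 4*(-5)/(-3 - 10))²)*(-1/67843) = (4*(12 + 4*(-5)/(-13))²)*(-1/67843) = (4*(12 + 4*(-5)*(-1/13))²)*(-1/67843) = (4*(12 + 20/13)²)*(-1/67843) = (4*(176/13)²)*(-1/67843) = (4*(30976/169))*(-1/67843) = (123904/169)*(-1/67843) = -123904/11465467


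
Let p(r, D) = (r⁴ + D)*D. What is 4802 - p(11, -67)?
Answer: 981260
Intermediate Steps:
p(r, D) = D*(D + r⁴) (p(r, D) = (D + r⁴)*D = D*(D + r⁴))
4802 - p(11, -67) = 4802 - (-67)*(-67 + 11⁴) = 4802 - (-67)*(-67 + 14641) = 4802 - (-67)*14574 = 4802 - 1*(-976458) = 4802 + 976458 = 981260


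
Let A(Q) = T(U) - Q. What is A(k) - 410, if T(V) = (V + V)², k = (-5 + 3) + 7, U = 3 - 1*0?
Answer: -379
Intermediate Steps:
U = 3 (U = 3 + 0 = 3)
k = 5 (k = -2 + 7 = 5)
T(V) = 4*V² (T(V) = (2*V)² = 4*V²)
A(Q) = 36 - Q (A(Q) = 4*3² - Q = 4*9 - Q = 36 - Q)
A(k) - 410 = (36 - 1*5) - 410 = (36 - 5) - 410 = 31 - 410 = -379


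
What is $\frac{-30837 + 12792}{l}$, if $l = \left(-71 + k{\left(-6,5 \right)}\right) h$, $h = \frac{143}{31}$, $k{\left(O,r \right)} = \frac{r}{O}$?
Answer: $\frac{3356370}{61633} \approx 54.457$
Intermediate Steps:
$h = \frac{143}{31}$ ($h = 143 \cdot \frac{1}{31} = \frac{143}{31} \approx 4.6129$)
$l = - \frac{61633}{186}$ ($l = \left(-71 + \frac{5}{-6}\right) \frac{143}{31} = \left(-71 + 5 \left(- \frac{1}{6}\right)\right) \frac{143}{31} = \left(-71 - \frac{5}{6}\right) \frac{143}{31} = \left(- \frac{431}{6}\right) \frac{143}{31} = - \frac{61633}{186} \approx -331.36$)
$\frac{-30837 + 12792}{l} = \frac{-30837 + 12792}{- \frac{61633}{186}} = \left(-18045\right) \left(- \frac{186}{61633}\right) = \frac{3356370}{61633}$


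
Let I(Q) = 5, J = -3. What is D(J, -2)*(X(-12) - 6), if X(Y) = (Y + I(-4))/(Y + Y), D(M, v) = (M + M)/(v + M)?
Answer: -137/20 ≈ -6.8500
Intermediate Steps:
D(M, v) = 2*M/(M + v) (D(M, v) = (2*M)/(M + v) = 2*M/(M + v))
X(Y) = (5 + Y)/(2*Y) (X(Y) = (Y + 5)/(Y + Y) = (5 + Y)/((2*Y)) = (5 + Y)*(1/(2*Y)) = (5 + Y)/(2*Y))
D(J, -2)*(X(-12) - 6) = (2*(-3)/(-3 - 2))*((½)*(5 - 12)/(-12) - 6) = (2*(-3)/(-5))*((½)*(-1/12)*(-7) - 6) = (2*(-3)*(-⅕))*(7/24 - 6) = (6/5)*(-137/24) = -137/20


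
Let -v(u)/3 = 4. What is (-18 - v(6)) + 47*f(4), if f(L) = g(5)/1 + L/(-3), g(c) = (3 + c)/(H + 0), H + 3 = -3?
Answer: -394/3 ≈ -131.33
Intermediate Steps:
H = -6 (H = -3 - 3 = -6)
v(u) = -12 (v(u) = -3*4 = -12)
g(c) = -1/2 - c/6 (g(c) = (3 + c)/(-6 + 0) = (3 + c)/(-6) = (3 + c)*(-1/6) = -1/2 - c/6)
f(L) = -4/3 - L/3 (f(L) = (-1/2 - 1/6*5)/1 + L/(-3) = (-1/2 - 5/6)*1 + L*(-1/3) = -4/3*1 - L/3 = -4/3 - L/3)
(-18 - v(6)) + 47*f(4) = (-18 - 1*(-12)) + 47*(-4/3 - 1/3*4) = (-18 + 12) + 47*(-4/3 - 4/3) = -6 + 47*(-8/3) = -6 - 376/3 = -394/3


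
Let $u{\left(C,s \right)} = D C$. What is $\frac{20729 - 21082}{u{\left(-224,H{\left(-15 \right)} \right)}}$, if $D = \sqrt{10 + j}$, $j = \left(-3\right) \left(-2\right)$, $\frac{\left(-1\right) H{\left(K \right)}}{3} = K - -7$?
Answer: $\frac{353}{896} \approx 0.39397$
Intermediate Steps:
$H{\left(K \right)} = -21 - 3 K$ ($H{\left(K \right)} = - 3 \left(K - -7\right) = - 3 \left(K + 7\right) = - 3 \left(7 + K\right) = -21 - 3 K$)
$j = 6$
$D = 4$ ($D = \sqrt{10 + 6} = \sqrt{16} = 4$)
$u{\left(C,s \right)} = 4 C$
$\frac{20729 - 21082}{u{\left(-224,H{\left(-15 \right)} \right)}} = \frac{20729 - 21082}{4 \left(-224\right)} = - \frac{353}{-896} = \left(-353\right) \left(- \frac{1}{896}\right) = \frac{353}{896}$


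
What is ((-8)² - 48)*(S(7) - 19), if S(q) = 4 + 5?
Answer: -160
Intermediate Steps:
S(q) = 9
((-8)² - 48)*(S(7) - 19) = ((-8)² - 48)*(9 - 19) = (64 - 48)*(-10) = 16*(-10) = -160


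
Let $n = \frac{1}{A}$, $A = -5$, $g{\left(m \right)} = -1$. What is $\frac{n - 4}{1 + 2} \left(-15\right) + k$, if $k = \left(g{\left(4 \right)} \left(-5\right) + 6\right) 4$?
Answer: $65$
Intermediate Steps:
$n = - \frac{1}{5}$ ($n = \frac{1}{-5} = - \frac{1}{5} \approx -0.2$)
$k = 44$ ($k = \left(\left(-1\right) \left(-5\right) + 6\right) 4 = \left(5 + 6\right) 4 = 11 \cdot 4 = 44$)
$\frac{n - 4}{1 + 2} \left(-15\right) + k = \frac{- \frac{1}{5} - 4}{1 + 2} \left(-15\right) + 44 = - \frac{21}{5 \cdot 3} \left(-15\right) + 44 = \left(- \frac{21}{5}\right) \frac{1}{3} \left(-15\right) + 44 = \left(- \frac{7}{5}\right) \left(-15\right) + 44 = 21 + 44 = 65$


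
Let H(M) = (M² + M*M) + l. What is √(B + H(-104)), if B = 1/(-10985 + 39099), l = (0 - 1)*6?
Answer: √17093125463610/28114 ≈ 147.06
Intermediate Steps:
l = -6 (l = -1*6 = -6)
H(M) = -6 + 2*M² (H(M) = (M² + M*M) - 6 = (M² + M²) - 6 = 2*M² - 6 = -6 + 2*M²)
B = 1/28114 ≈ 3.5569e-5
√(B + H(-104)) = √(1/28114 + (-6 + 2*(-104)²)) = √(1/28114 + (-6 + 2*10816)) = √(1/28114 + (-6 + 21632)) = √(1/28114 + 21626) = √(607993365/28114) = √17093125463610/28114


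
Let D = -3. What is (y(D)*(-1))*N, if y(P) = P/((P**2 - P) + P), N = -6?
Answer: -2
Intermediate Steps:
y(P) = 1/P (y(P) = P/(P**2) = P/P**2 = 1/P)
(y(D)*(-1))*N = (-1/(-3))*(-6) = -1/3*(-1)*(-6) = (1/3)*(-6) = -2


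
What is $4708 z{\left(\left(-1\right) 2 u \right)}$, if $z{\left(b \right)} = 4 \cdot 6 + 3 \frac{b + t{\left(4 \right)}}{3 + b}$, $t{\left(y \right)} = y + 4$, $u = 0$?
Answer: $150656$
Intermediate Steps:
$t{\left(y \right)} = 4 + y$
$z{\left(b \right)} = 24 + \frac{3 \left(8 + b\right)}{3 + b}$ ($z{\left(b \right)} = 4 \cdot 6 + 3 \frac{b + \left(4 + 4\right)}{3 + b} = 24 + 3 \frac{b + 8}{3 + b} = 24 + 3 \frac{8 + b}{3 + b} = 24 + \frac{3 \left(8 + b\right)}{3 + b}$)
$4708 z{\left(\left(-1\right) 2 u \right)} = 4708 \frac{3 \left(32 + 9 \left(-1\right) 2 \cdot 0\right)}{3 + \left(-1\right) 2 \cdot 0} = 4708 \frac{3 \left(32 + 9 \left(\left(-2\right) 0\right)\right)}{3 - 0} = 4708 \frac{3 \left(32 + 9 \cdot 0\right)}{3 + 0} = 4708 \frac{3 \left(32 + 0\right)}{3} = 4708 \cdot 3 \cdot \frac{1}{3} \cdot 32 = 4708 \cdot 32 = 150656$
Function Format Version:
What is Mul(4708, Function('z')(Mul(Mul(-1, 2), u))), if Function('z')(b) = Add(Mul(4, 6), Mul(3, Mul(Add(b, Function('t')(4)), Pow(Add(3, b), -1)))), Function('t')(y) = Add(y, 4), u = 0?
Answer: 150656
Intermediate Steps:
Function('t')(y) = Add(4, y)
Function('z')(b) = Add(24, Mul(3, Pow(Add(3, b), -1), Add(8, b))) (Function('z')(b) = Add(Mul(4, 6), Mul(3, Mul(Add(b, Add(4, 4)), Pow(Add(3, b), -1)))) = Add(24, Mul(3, Mul(Add(b, 8), Pow(Add(3, b), -1)))) = Add(24, Mul(3, Mul(Add(8, b), Pow(Add(3, b), -1)))) = Add(24, Mul(3, Mul(Pow(Add(3, b), -1), Add(8, b)))) = Add(24, Mul(3, Pow(Add(3, b), -1), Add(8, b))))
Mul(4708, Function('z')(Mul(Mul(-1, 2), u))) = Mul(4708, Mul(3, Pow(Add(3, Mul(Mul(-1, 2), 0)), -1), Add(32, Mul(9, Mul(Mul(-1, 2), 0))))) = Mul(4708, Mul(3, Pow(Add(3, Mul(-2, 0)), -1), Add(32, Mul(9, Mul(-2, 0))))) = Mul(4708, Mul(3, Pow(Add(3, 0), -1), Add(32, Mul(9, 0)))) = Mul(4708, Mul(3, Pow(3, -1), Add(32, 0))) = Mul(4708, Mul(3, Rational(1, 3), 32)) = Mul(4708, 32) = 150656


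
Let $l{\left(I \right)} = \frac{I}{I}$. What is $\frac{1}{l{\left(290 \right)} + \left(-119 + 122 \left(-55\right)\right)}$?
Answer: $- \frac{1}{6828} \approx -0.00014646$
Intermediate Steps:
$l{\left(I \right)} = 1$
$\frac{1}{l{\left(290 \right)} + \left(-119 + 122 \left(-55\right)\right)} = \frac{1}{1 + \left(-119 + 122 \left(-55\right)\right)} = \frac{1}{1 - 6829} = \frac{1}{-6828} = - \frac{1}{6828}$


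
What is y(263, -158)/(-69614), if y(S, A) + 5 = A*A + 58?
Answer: -25017/69614 ≈ -0.35937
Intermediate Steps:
y(S, A) = 53 + A² (y(S, A) = -5 + (A*A + 58) = -5 + (A² + 58) = -5 + (58 + A²) = 53 + A²)
y(263, -158)/(-69614) = (53 + (-158)²)/(-69614) = (53 + 24964)*(-1/69614) = 25017*(-1/69614) = -25017/69614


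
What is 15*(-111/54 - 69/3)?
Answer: -2255/6 ≈ -375.83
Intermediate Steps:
15*(-111/54 - 69/3) = 15*(-111*1/54 - 69*⅓) = 15*(-37/18 - 23) = 15*(-451/18) = -2255/6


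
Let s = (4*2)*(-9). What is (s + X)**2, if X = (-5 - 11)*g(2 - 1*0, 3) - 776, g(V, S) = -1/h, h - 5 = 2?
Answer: 35046400/49 ≈ 7.1523e+5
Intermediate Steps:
h = 7 (h = 5 + 2 = 7)
g(V, S) = -1/7
s = -72 (s = 8*(-9) = -72)
X = -5416/7 (X = (-5 - 11)*(-1/7) - 776 = -16*(-1/7) - 776 = 16/7 - 776 = -5416/7 ≈ -773.71)
(s + X)**2 = (-72 - 5416/7)**2 = (-5920/7)**2 = 35046400/49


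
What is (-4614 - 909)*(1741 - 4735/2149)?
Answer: -2948235786/307 ≈ -9.6034e+6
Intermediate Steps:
(-4614 - 909)*(1741 - 4735/2149) = -5523*(1741 - 4735*1/2149) = -5523*(1741 - 4735/2149) = -5523*3736674/2149 = -2948235786/307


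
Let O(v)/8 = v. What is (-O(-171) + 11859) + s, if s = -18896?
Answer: -5669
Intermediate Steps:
O(v) = 8*v
(-O(-171) + 11859) + s = (-8*(-171) + 11859) - 18896 = (-1*(-1368) + 11859) - 18896 = (1368 + 11859) - 18896 = 13227 - 18896 = -5669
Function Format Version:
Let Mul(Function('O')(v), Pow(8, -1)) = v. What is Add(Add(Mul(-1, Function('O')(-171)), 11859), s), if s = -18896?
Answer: -5669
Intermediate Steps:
Function('O')(v) = Mul(8, v)
Add(Add(Mul(-1, Function('O')(-171)), 11859), s) = Add(Add(Mul(-1, Mul(8, -171)), 11859), -18896) = Add(Add(Mul(-1, -1368), 11859), -18896) = Add(Add(1368, 11859), -18896) = Add(13227, -18896) = -5669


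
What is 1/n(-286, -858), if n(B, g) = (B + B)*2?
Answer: -1/1144 ≈ -0.00087413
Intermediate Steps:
n(B, g) = 4*B (n(B, g) = (2*B)*2 = 4*B)
1/n(-286, -858) = 1/(4*(-286)) = 1/(-1144) = -1/1144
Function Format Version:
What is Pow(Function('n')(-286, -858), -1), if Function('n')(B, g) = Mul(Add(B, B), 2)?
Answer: Rational(-1, 1144) ≈ -0.00087413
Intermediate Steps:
Function('n')(B, g) = Mul(4, B) (Function('n')(B, g) = Mul(Mul(2, B), 2) = Mul(4, B))
Pow(Function('n')(-286, -858), -1) = Pow(Mul(4, -286), -1) = Pow(-1144, -1) = Rational(-1, 1144)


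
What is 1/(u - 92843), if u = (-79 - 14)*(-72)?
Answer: -1/86147 ≈ -1.1608e-5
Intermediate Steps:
u = 6696 (u = -93*(-72) = 6696)
1/(u - 92843) = 1/(6696 - 92843) = 1/(-86147) = -1/86147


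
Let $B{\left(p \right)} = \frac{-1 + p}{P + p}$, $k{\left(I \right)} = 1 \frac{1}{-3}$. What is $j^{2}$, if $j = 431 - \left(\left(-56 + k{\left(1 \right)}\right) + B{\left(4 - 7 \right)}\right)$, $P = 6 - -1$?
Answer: $\frac{2146225}{9} \approx 2.3847 \cdot 10^{5}$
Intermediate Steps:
$k{\left(I \right)} = - \frac{1}{3}$ ($k{\left(I \right)} = 1 \left(- \frac{1}{3}\right) = - \frac{1}{3}$)
$P = 7$ ($P = 6 + 1 = 7$)
$B{\left(p \right)} = \frac{-1 + p}{7 + p}$
$j = \frac{1465}{3}$ ($j = 431 - \left(\left(-56 - \frac{1}{3}\right) + \frac{-1 + \left(4 - 7\right)}{7 + \left(4 - 7\right)}\right) = 431 - \left(- \frac{169}{3} + \frac{-1 - 3}{7 - 3}\right) = 431 - \left(- \frac{169}{3} + \frac{1}{4} \left(-4\right)\right) = 431 - \left(- \frac{169}{3} - 1\right) = 431 - - \frac{172}{3} = 431 + \frac{172}{3} = \frac{1465}{3} \approx 488.33$)
$j^{2} = \left(\frac{1465}{3}\right)^{2} = \frac{2146225}{9}$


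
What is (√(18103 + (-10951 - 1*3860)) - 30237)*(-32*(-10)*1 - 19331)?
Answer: 574835607 - 38022*√823 ≈ 5.7375e+8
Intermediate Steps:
(√(18103 + (-10951 - 1*3860)) - 30237)*(-32*(-10)*1 - 19331) = (√(18103 + (-10951 - 3860)) - 30237)*(320*1 - 19331) = (√(18103 - 14811) - 30237)*(320 - 19331) = (√3292 - 30237)*(-19011) = (2*√823 - 30237)*(-19011) = (-30237 + 2*√823)*(-19011) = 574835607 - 38022*√823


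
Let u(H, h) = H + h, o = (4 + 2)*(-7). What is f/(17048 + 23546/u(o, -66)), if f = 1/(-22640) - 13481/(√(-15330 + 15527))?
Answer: -27/10287831080 - 727974*√197/179037343 ≈ -0.057070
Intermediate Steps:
o = -42 (o = 6*(-7) = -42)
f = -1/22640 - 13481*√197/197 (f = -1/22640 - 13481/(√197) = -1/22640 - 13481*√197/197 ≈ -960.48)
f/(17048 + 23546/u(o, -66)) = (-1/22640 - 13481*√197/197)/(17048 + 23546/(-42 - 66)) = (-1/22640 - 13481*√197/197)/(17048 + 23546/(-108)) = (-1/22640 - 13481*√197/197)/(17048 + 23546*(-1/108)) = (-1/22640 - 13481*√197/197)/(17048 - 11773/54) = (-1/22640 - 13481*√197/197)/(908819/54) = (-1/22640 - 13481*√197/197)*(54/908819) = -27/10287831080 - 727974*√197/179037343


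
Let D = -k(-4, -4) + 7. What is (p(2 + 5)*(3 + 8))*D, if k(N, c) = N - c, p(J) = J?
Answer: 539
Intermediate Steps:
D = 7 (D = -(-4 - 1*(-4)) + 7 = -(-4 + 4) + 7 = -1*0 + 7 = 0 + 7 = 7)
(p(2 + 5)*(3 + 8))*D = ((2 + 5)*(3 + 8))*7 = (7*11)*7 = 77*7 = 539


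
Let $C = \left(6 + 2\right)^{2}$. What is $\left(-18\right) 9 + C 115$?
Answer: $7198$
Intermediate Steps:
$C = 64$ ($C = 8^{2} = 64$)
$\left(-18\right) 9 + C 115 = \left(-18\right) 9 + 64 \cdot 115 = -162 + 7360 = 7198$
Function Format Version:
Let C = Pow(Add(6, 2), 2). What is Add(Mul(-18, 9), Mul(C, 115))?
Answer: 7198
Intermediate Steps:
C = 64 (C = Pow(8, 2) = 64)
Add(Mul(-18, 9), Mul(C, 115)) = Add(Mul(-18, 9), Mul(64, 115)) = Add(-162, 7360) = 7198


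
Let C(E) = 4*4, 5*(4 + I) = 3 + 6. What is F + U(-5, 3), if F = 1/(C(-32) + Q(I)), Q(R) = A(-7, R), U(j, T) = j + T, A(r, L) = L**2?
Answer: -1017/521 ≈ -1.9520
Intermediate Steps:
I = -11/5 (I = -4 + (3 + 6)/5 = -4 + (1/5)*9 = -4 + 9/5 = -11/5 ≈ -2.2000)
U(j, T) = T + j
Q(R) = R**2
C(E) = 16
F = 25/521 (F = 1/(16 + (-11/5)**2) = 1/(16 + 121/25) = 1/(521/25) = 25/521 ≈ 0.047985)
F + U(-5, 3) = 25/521 + (3 - 5) = 25/521 - 2 = -1017/521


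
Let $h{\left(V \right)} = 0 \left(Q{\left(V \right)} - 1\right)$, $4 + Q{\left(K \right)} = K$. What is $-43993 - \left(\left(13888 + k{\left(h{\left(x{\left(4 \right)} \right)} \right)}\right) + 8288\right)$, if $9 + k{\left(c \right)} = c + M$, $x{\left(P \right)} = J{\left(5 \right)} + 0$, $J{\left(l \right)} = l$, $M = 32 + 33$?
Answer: $-66225$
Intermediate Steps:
$M = 65$
$Q{\left(K \right)} = -4 + K$
$x{\left(P \right)} = 5$ ($x{\left(P \right)} = 5 + 0 = 5$)
$h{\left(V \right)} = 0$ ($h{\left(V \right)} = 0 \left(\left(-4 + V\right) - 1\right) = 0 \left(-5 + V\right) = 0$)
$k{\left(c \right)} = 56 + c$ ($k{\left(c \right)} = -9 + \left(c + 65\right) = -9 + \left(65 + c\right) = 56 + c$)
$-43993 - \left(\left(13888 + k{\left(h{\left(x{\left(4 \right)} \right)} \right)}\right) + 8288\right) = -43993 - \left(\left(13888 + \left(56 + 0\right)\right) + 8288\right) = -43993 - \left(\left(13888 + 56\right) + 8288\right) = -43993 - \left(13944 + 8288\right) = -43993 - 22232 = -66225$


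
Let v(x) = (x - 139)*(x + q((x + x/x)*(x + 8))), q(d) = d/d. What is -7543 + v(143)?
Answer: -6967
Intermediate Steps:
q(d) = 1
v(x) = (1 + x)*(-139 + x) (v(x) = (x - 139)*(x + 1) = (-139 + x)*(1 + x) = (1 + x)*(-139 + x))
-7543 + v(143) = -7543 + (-139 + 143**2 - 138*143) = -7543 + (-139 + 20449 - 19734) = -7543 + 576 = -6967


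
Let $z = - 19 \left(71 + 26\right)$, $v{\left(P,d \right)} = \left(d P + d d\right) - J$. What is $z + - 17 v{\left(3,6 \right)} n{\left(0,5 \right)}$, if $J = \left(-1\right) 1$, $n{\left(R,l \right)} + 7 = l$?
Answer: $27$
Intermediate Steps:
$n{\left(R,l \right)} = -7 + l$
$J = -1$
$v{\left(P,d \right)} = 1 + d^{2} + P d$ ($v{\left(P,d \right)} = \left(d P + d d\right) - -1 = \left(P d + d^{2}\right) + 1 = \left(d^{2} + P d\right) + 1 = 1 + d^{2} + P d$)
$z = -1843$ ($z = \left(-19\right) 97 = -1843$)
$z + - 17 v{\left(3,6 \right)} n{\left(0,5 \right)} = -1843 + - 17 \left(1 + 6^{2} + 3 \cdot 6\right) \left(-7 + 5\right) = -1843 + - 17 \left(1 + 36 + 18\right) \left(-2\right) = -1843 + \left(-17\right) 55 \left(-2\right) = -1843 - -1870 = -1843 + 1870 = 27$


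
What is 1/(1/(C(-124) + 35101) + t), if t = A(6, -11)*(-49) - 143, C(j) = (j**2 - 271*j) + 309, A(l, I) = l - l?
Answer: -84390/12067769 ≈ -0.0069930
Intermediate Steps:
A(l, I) = 0
C(j) = 309 + j**2 - 271*j
t = -143 (t = 0*(-49) - 143 = 0 - 143 = -143)
1/(1/(C(-124) + 35101) + t) = 1/(1/((309 + (-124)**2 - 271*(-124)) + 35101) - 143) = 1/(1/((309 + 15376 + 33604) + 35101) - 143) = 1/(1/(49289 + 35101) - 143) = 1/(1/84390 - 143) = 1/(-12067769/84390) = -84390/12067769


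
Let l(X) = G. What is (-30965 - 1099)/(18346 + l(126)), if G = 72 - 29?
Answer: -32064/18389 ≈ -1.7437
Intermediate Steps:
G = 43
l(X) = 43
(-30965 - 1099)/(18346 + l(126)) = (-30965 - 1099)/(18346 + 43) = -32064/18389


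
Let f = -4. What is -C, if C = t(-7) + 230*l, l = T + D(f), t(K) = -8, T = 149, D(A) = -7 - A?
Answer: -33572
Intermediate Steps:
l = 146 (l = 149 + (-7 - 1*(-4)) = 149 + (-7 + 4) = 149 - 3 = 146)
C = 33572 (C = -8 + 230*146 = -8 + 33580 = 33572)
-C = -1*33572 = -33572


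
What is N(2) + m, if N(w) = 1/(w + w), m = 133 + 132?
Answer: 1061/4 ≈ 265.25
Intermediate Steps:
m = 265
N(w) = 1/(2*w)
N(2) + m = (½)/2 + 265 = (½)*(½) + 265 = ¼ + 265 = 1061/4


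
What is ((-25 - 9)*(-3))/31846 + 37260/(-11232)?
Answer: -5488131/1655992 ≈ -3.3141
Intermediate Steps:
((-25 - 9)*(-3))/31846 + 37260/(-11232) = -34*(-3)*(1/31846) + 37260*(-1/11232) = 102*(1/31846) - 345/104 = 51/15923 - 345/104 = -5488131/1655992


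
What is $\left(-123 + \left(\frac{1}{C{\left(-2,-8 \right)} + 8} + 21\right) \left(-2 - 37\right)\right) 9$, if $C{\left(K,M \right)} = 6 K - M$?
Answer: $- \frac{34263}{4} \approx -8565.8$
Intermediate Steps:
$C{\left(K,M \right)} = - M + 6 K$
$\left(-123 + \left(\frac{1}{C{\left(-2,-8 \right)} + 8} + 21\right) \left(-2 - 37\right)\right) 9 = \left(-123 + \left(\frac{1}{\left(\left(-1\right) \left(-8\right) + 6 \left(-2\right)\right) + 8} + 21\right) \left(-2 - 37\right)\right) 9 = \left(-123 + \left(\frac{1}{\left(8 - 12\right) + 8} + 21\right) \left(-39\right)\right) 9 = \left(-123 + \left(\frac{1}{-4 + 8} + 21\right) \left(-39\right)\right) 9 = \left(-123 + \left(\frac{1}{4} + 21\right) \left(-39\right)\right) 9 = \left(-123 + \frac{85}{4} \left(-39\right)\right) 9 = \left(-123 - \frac{3315}{4}\right) 9 = \left(- \frac{3807}{4}\right) 9 = - \frac{34263}{4}$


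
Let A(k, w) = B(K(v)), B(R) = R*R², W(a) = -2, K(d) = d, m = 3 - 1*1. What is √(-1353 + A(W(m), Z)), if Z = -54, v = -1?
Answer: I*√1354 ≈ 36.797*I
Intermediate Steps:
m = 2 (m = 3 - 1 = 2)
B(R) = R³
A(k, w) = -1 (A(k, w) = (-1)³ = -1)
√(-1353 + A(W(m), Z)) = √(-1353 - 1) = √(-1354) = I*√1354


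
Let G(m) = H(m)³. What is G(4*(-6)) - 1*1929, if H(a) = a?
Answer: -15753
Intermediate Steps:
G(m) = m³
G(4*(-6)) - 1*1929 = (4*(-6))³ - 1*1929 = (-24)³ - 1929 = -13824 - 1929 = -15753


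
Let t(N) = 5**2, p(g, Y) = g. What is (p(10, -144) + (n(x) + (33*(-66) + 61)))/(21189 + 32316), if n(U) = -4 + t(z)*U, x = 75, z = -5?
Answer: -236/53505 ≈ -0.0044108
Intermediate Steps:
t(N) = 25
n(U) = -4 + 25*U
(p(10, -144) + (n(x) + (33*(-66) + 61)))/(21189 + 32316) = (10 + ((-4 + 25*75) + (33*(-66) + 61)))/(21189 + 32316) = (10 + ((-4 + 1875) + (-2178 + 61)))/53505 = (10 + (1871 - 2117))*(1/53505) = (10 - 246)*(1/53505) = -236*1/53505 = -236/53505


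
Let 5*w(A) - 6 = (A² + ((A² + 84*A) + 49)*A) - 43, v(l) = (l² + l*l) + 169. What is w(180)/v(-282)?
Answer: 8594783/796085 ≈ 10.796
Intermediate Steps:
v(l) = 169 + 2*l² (v(l) = (l² + l²) + 169 = 2*l² + 169 = 169 + 2*l²)
w(A) = -37/5 + A²/5 + A*(49 + A² + 84*A)/5 (w(A) = 6/5 + ((A² + ((A² + 84*A) + 49)*A) - 43)/5 = 6/5 + ((A² + (49 + A² + 84*A)*A) - 43)/5 = 6/5 + ((A² + A*(49 + A² + 84*A)) - 43)/5 = 6/5 + (-43 + A² + A*(49 + A² + 84*A))/5 = 6/5 + (-43/5 + A²/5 + A*(49 + A² + 84*A)/5) = -37/5 + A²/5 + A*(49 + A² + 84*A)/5)
w(180)/v(-282) = (-37/5 + 17*180² + (⅕)*180³ + (49/5)*180)/(169 + 2*(-282)²) = (-37/5 + 17*32400 + (⅕)*5832000 + 1764)/(169 + 2*79524) = (-37/5 + 550800 + 1166400 + 1764)/(169 + 159048) = (8594783/5)/159217 = (8594783/5)*(1/159217) = 8594783/796085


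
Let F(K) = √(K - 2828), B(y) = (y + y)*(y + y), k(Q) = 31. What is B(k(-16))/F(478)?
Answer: -1922*I*√94/235 ≈ -79.296*I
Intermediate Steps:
B(y) = 4*y² (B(y) = (2*y)*(2*y) = 4*y²)
F(K) = √(-2828 + K)
B(k(-16))/F(478) = (4*31²)/(√(-2828 + 478)) = (4*961)/(√(-2350)) = 3844/((5*I*√94)) = 3844*(-I*√94/470) = -1922*I*√94/235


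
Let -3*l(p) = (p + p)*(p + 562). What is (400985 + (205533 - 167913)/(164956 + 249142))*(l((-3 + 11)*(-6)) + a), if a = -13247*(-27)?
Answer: 31060525972812775/207049 ≈ 1.5002e+11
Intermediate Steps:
l(p) = -2*p*(562 + p)/3 (l(p) = -(p + p)*(p + 562)/3 = -2*p*(562 + p)/3)
a = 357669
(400985 + (205533 - 167913)/(164956 + 249142))*(l((-3 + 11)*(-6)) + a) = (400985 + (205533 - 167913)/(164956 + 249142))*(-2*(-3 + 11)*(-6)*(562 + (-3 + 11)*(-6))/3 + 357669) = (400985 + 37620/414098)*(-2*8*(-6)*(562 + 8*(-6))/3 + 357669) = (400985 + 37620*(1/414098))*(-2/3*(-48)*(562 - 48) + 357669) = (400985 + 18810/207049)*(-2/3*(-48)*514 + 357669) = 83023562075*(16448 + 357669)/207049 = (83023562075/207049)*374117 = 31060525972812775/207049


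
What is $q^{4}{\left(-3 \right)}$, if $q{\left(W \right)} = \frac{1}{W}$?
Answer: $\frac{1}{81} \approx 0.012346$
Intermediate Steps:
$q^{4}{\left(-3 \right)} = \left(\frac{1}{-3}\right)^{4} = \left(- \frac{1}{3}\right)^{4} = \frac{1}{81}$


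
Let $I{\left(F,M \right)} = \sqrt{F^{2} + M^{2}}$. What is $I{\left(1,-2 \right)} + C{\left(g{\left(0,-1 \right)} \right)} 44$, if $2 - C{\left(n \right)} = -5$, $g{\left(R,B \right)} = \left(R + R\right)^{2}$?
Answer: $308 + \sqrt{5} \approx 310.24$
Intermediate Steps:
$g{\left(R,B \right)} = 4 R^{2}$ ($g{\left(R,B \right)} = \left(2 R\right)^{2} = 4 R^{2}$)
$C{\left(n \right)} = 7$ ($C{\left(n \right)} = 2 - -5 = 2 + 5 = 7$)
$I{\left(1,-2 \right)} + C{\left(g{\left(0,-1 \right)} \right)} 44 = \sqrt{1^{2} + \left(-2\right)^{2}} + 7 \cdot 44 = \sqrt{1 + 4} + 308 = \sqrt{5} + 308 = 308 + \sqrt{5}$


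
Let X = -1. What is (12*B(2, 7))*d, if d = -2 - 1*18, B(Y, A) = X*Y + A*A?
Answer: -11280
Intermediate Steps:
B(Y, A) = A² - Y (B(Y, A) = -Y + A*A = -Y + A² = A² - Y)
d = -20 (d = -2 - 18 = -20)
(12*B(2, 7))*d = (12*(7² - 1*2))*(-20) = (12*(49 - 2))*(-20) = (12*47)*(-20) = 564*(-20) = -11280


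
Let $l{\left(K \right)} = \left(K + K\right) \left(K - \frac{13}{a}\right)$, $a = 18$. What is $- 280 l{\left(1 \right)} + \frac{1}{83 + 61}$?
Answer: $- \frac{22399}{144} \approx -155.55$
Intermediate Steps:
$l{\left(K \right)} = 2 K \left(- \frac{13}{18} + K\right)$ ($l{\left(K \right)} = \left(K + K\right) \left(K - \frac{13}{18}\right) = 2 K \left(K - \frac{13}{18}\right) = 2 K \left(- \frac{13}{18} + K\right)$)
$- 280 l{\left(1 \right)} + \frac{1}{83 + 61} = - 280 \cdot \frac{1}{9} \cdot 1 \left(-13 + 18 \cdot 1\right) + \frac{1}{83 + 61} = - 280 \cdot \frac{1}{9} \cdot 1 \left(-13 + 18\right) + \frac{1}{144} = - 280 \cdot \frac{1}{9} \cdot 1 \cdot 5 + \frac{1}{144} = \left(-280\right) \frac{5}{9} + \frac{1}{144} = - \frac{1400}{9} + \frac{1}{144} = - \frac{22399}{144}$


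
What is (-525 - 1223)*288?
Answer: -503424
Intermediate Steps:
(-525 - 1223)*288 = -1748*288 = -503424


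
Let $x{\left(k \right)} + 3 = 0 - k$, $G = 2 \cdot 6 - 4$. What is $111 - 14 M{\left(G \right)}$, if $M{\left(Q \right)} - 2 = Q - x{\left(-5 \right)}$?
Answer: $-1$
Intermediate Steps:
$G = 8$ ($G = 12 - 4 = 8$)
$x{\left(k \right)} = -3 - k$ ($x{\left(k \right)} = -3 + \left(0 - k\right) = -3 - k$)
$M{\left(Q \right)} = Q$ ($M{\left(Q \right)} = 2 - \left(-3 + 5 - Q\right) = 2 + \left(Q - \left(-3 + 5\right)\right) = 2 + \left(Q - 2\right) = 2 + \left(-2 + Q\right) = Q$)
$111 - 14 M{\left(G \right)} = 111 - 112 = -1$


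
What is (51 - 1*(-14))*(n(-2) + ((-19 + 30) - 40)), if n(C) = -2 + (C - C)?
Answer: -2015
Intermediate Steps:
n(C) = -2 (n(C) = -2 + 0 = -2)
(51 - 1*(-14))*(n(-2) + ((-19 + 30) - 40)) = (51 - 1*(-14))*(-2 + ((-19 + 30) - 40)) = (51 + 14)*(-2 + (11 - 40)) = 65*(-2 - 29) = 65*(-31) = -2015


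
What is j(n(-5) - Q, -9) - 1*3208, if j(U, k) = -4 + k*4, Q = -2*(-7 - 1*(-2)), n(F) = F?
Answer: -3248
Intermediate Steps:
Q = 10 (Q = -2*(-7 + 2) = -2*(-5) = 10)
j(U, k) = -4 + 4*k
j(n(-5) - Q, -9) - 1*3208 = (-4 + 4*(-9)) - 1*3208 = (-4 - 36) - 3208 = -40 - 3208 = -3248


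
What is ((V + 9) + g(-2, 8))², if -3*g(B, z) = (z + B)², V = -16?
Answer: 361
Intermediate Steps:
g(B, z) = -(B + z)²/3 (g(B, z) = -(z + B)²/3 = -(B + z)²/3)
((V + 9) + g(-2, 8))² = ((-16 + 9) - (-2 + 8)²/3)² = (-7 - ⅓*6²)² = (-7 - ⅓*36)² = (-7 - 12)² = (-19)² = 361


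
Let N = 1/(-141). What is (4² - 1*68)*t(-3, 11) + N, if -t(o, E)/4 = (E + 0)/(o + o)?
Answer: -17923/47 ≈ -381.34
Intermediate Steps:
t(o, E) = -2*E/o (t(o, E) = -4*(E + 0)/(o + o) = -4*E/(2*o) = -4*E*1/(2*o) = -2*E/o)
N = -1/141 ≈ -0.0070922
(4² - 1*68)*t(-3, 11) + N = (4² - 1*68)*(-2*11/(-3)) - 1/141 = (16 - 68)*(-2*11*(-⅓)) - 1/141 = -52*22/3 - 1/141 = -1144/3 - 1/141 = -17923/47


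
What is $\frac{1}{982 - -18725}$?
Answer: $\frac{1}{19707} \approx 5.0743 \cdot 10^{-5}$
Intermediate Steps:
$\frac{1}{982 - -18725} = \frac{1}{982 + 18725} = \frac{1}{19707}$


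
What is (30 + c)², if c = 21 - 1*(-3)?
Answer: 2916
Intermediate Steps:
c = 24 (c = 21 + 3 = 24)
(30 + c)² = (30 + 24)² = 54² = 2916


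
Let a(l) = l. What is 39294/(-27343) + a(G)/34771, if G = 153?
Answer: -36813735/25695769 ≈ -1.4327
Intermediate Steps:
39294/(-27343) + a(G)/34771 = 39294/(-27343) + 153/34771 = 39294*(-1/27343) + 153*(1/34771) = -1062/739 + 153/34771 = -36813735/25695769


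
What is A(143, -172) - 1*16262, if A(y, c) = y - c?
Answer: -15947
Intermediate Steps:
A(143, -172) - 1*16262 = (143 - 1*(-172)) - 1*16262 = (143 + 172) - 16262 = 315 - 16262 = -15947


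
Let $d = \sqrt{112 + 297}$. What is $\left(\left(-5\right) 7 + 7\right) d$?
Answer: $- 28 \sqrt{409} \approx -566.26$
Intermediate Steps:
$d = \sqrt{409} \approx 20.224$
$\left(\left(-5\right) 7 + 7\right) d = \left(\left(-5\right) 7 + 7\right) \sqrt{409} = \left(-35 + 7\right) \sqrt{409} = - 28 \sqrt{409}$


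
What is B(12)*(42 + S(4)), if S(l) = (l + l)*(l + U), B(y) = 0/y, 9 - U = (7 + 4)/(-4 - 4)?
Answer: 0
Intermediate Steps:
U = 83/8 (U = 9 - (7 + 4)/(-4 - 4) = 9 - 11/(-8) = 9 - 11*(-1)/8 = 9 - 1*(-11/8) = 9 + 11/8 = 83/8 ≈ 10.375)
B(y) = 0
S(l) = 2*l*(83/8 + l) (S(l) = (l + l)*(l + 83/8) = (2*l)*(83/8 + l) = 2*l*(83/8 + l))
B(12)*(42 + S(4)) = 0*(42 + (¼)*4*(83 + 8*4)) = 0*(42 + (¼)*4*(83 + 32)) = 0*(42 + (¼)*4*115) = 0*(42 + 115) = 0*157 = 0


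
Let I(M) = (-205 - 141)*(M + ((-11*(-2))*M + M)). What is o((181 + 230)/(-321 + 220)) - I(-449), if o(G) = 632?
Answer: -3727864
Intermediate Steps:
I(M) = -8304*M (I(M) = -346*(M + (22*M + M)) = -346*(M + 23*M) = -8304*M)
o((181 + 230)/(-321 + 220)) - I(-449) = 632 - (-8304)*(-449) = 632 - 1*3728496 = 632 - 3728496 = -3727864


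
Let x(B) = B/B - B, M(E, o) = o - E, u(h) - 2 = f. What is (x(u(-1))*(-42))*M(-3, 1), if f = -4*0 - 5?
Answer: -672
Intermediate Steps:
f = -5 (f = 0 - 5 = -5)
u(h) = -3 (u(h) = 2 - 5 = -3)
x(B) = 1 - B
(x(u(-1))*(-42))*M(-3, 1) = ((1 - 1*(-3))*(-42))*(1 - 1*(-3)) = ((1 + 3)*(-42))*(1 + 3) = (4*(-42))*4 = -168*4 = -672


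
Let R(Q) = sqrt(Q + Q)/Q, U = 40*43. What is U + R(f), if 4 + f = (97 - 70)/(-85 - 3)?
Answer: 1720 - 4*I*sqrt(4169)/379 ≈ 1720.0 - 0.68145*I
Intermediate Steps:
U = 1720
f = -379/88 (f = -4 + (97 - 70)/(-85 - 3) = -4 + 27/(-88) = -4 + 27*(-1/88) = -4 - 27/88 = -379/88 ≈ -4.3068)
R(Q) = sqrt(2)/sqrt(Q) (R(Q) = sqrt(2*Q)/Q = (sqrt(2)*sqrt(Q))/Q = sqrt(2)/sqrt(Q))
U + R(f) = 1720 + sqrt(2)/sqrt(-379/88) = 1720 + sqrt(2)*(-2*I*sqrt(8338)/379) = 1720 - 4*I*sqrt(4169)/379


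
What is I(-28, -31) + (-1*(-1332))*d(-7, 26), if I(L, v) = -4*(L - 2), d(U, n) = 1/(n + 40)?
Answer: 1542/11 ≈ 140.18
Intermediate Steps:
d(U, n) = 1/(40 + n)
I(L, v) = 8 - 4*L (I(L, v) = -4*(-2 + L) = 8 - 4*L)
I(-28, -31) + (-1*(-1332))*d(-7, 26) = (8 - 4*(-28)) + (-1*(-1332))/(40 + 26) = (8 + 112) + 1332/66 = 120 + 1332*(1/66) = 120 + 222/11 = 1542/11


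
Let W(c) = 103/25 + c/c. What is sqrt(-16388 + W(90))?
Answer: 6*I*sqrt(11377)/5 ≈ 128.0*I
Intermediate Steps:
W(c) = 128/25 (W(c) = 103*(1/25) + 1 = 103/25 + 1 = 128/25)
sqrt(-16388 + W(90)) = sqrt(-16388 + 128/25) = sqrt(-409572/25) = 6*I*sqrt(11377)/5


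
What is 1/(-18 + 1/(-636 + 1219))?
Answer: -583/10493 ≈ -0.055561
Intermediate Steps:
1/(-18 + 1/(-636 + 1219)) = 1/(-18 + 1/583) = 1/(-10493/583) = -583/10493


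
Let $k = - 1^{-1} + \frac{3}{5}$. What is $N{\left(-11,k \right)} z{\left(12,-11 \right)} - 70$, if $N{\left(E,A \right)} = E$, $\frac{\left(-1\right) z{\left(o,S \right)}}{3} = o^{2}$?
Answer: $4682$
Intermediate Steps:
$z{\left(o,S \right)} = - 3 o^{2}$
$k = - \frac{2}{5}$ ($k = \left(-1\right) 1 + 3 \cdot \frac{1}{5} = -1 + \frac{3}{5} = - \frac{2}{5} \approx -0.4$)
$N{\left(-11,k \right)} z{\left(12,-11 \right)} - 70 = - 11 \left(- 3 \cdot 12^{2}\right) - 70 = - 11 \left(\left(-3\right) 144\right) - 70 = \left(-11\right) \left(-432\right) - 70 = 4752 - 70 = 4682$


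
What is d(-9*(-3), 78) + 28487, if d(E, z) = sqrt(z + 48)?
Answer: 28487 + 3*sqrt(14) ≈ 28498.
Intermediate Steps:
d(E, z) = sqrt(48 + z)
d(-9*(-3), 78) + 28487 = sqrt(48 + 78) + 28487 = sqrt(126) + 28487 = 3*sqrt(14) + 28487 = 28487 + 3*sqrt(14)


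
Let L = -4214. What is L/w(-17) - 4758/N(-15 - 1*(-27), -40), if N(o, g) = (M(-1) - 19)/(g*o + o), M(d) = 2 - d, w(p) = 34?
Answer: -4736045/34 ≈ -1.3930e+5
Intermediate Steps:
N(o, g) = -16/(o + g*o) (N(o, g) = ((2 - 1*(-1)) - 19)/(g*o + o) = ((2 + 1) - 19)/(o + g*o) = (3 - 19)/(o + g*o) = -16/(o + g*o))
L/w(-17) - 4758/N(-15 - 1*(-27), -40) = -4214/34 - 4758*(-(1 - 40)*(-15 - 1*(-27))/16) = -4214*1/34 - 4758/((-16/((-15 + 27)*(-39)))) = -2107/17 - 4758/((-16*(-1/39)/12)) = -2107/17 - 4758/((-16*1/12*(-1/39))) = -2107/17 - 4758/4/117 = -2107/17 - 4758*117/4 = -2107/17 - 278343/2 = -4736045/34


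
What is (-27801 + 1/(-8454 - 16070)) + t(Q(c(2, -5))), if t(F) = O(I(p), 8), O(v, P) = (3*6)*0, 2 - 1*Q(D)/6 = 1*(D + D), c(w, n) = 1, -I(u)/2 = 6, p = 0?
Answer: -681791725/24524 ≈ -27801.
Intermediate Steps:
I(u) = -12 (I(u) = -2*6 = -12)
Q(D) = 12 - 12*D (Q(D) = 12 - 6*(D + D) = 12 - 6*2*D = 12 - 12*D)
O(v, P) = 0 (O(v, P) = 18*0 = 0)
t(F) = 0
(-27801 + 1/(-8454 - 16070)) + t(Q(c(2, -5))) = (-27801 + 1/(-8454 - 16070)) + 0 = (-27801 + 1/(-24524)) + 0 = (-27801 - 1/24524) + 0 = -681791725/24524 + 0 = -681791725/24524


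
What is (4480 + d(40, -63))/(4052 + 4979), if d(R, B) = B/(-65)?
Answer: 291263/587015 ≈ 0.49618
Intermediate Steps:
d(R, B) = -B/65 (d(R, B) = B*(-1/65) = -B/65)
(4480 + d(40, -63))/(4052 + 4979) = (4480 - 1/65*(-63))/(4052 + 4979) = (4480 + 63/65)/9031 = (291263/65)*(1/9031) = 291263/587015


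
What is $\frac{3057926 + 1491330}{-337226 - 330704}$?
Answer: $- \frac{2274628}{333965} \approx -6.811$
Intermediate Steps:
$\frac{3057926 + 1491330}{-337226 - 330704} = \frac{4549256}{-667930} = 4549256 \left(- \frac{1}{667930}\right) = - \frac{2274628}{333965}$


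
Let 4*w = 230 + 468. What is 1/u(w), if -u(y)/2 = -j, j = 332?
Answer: 1/664 ≈ 0.0015060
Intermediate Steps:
w = 349/2 (w = (230 + 468)/4 = (1/4)*698 = 349/2 ≈ 174.50)
u(y) = 664 (u(y) = -(-2)*332 = -2*(-332) = 664)
1/u(w) = 1/664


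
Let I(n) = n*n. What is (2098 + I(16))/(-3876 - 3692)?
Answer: -107/344 ≈ -0.31105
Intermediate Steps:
I(n) = n²
(2098 + I(16))/(-3876 - 3692) = (2098 + 16²)/(-3876 - 3692) = (2098 + 256)/(-7568) = 2354*(-1/7568) = -107/344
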